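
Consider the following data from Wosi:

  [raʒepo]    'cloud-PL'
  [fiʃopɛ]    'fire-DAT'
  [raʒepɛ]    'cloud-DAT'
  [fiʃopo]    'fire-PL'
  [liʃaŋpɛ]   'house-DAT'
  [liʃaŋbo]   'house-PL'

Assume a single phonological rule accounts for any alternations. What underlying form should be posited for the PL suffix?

The PL suffix surfaces as [-bo] and [-po], depending on the final segment of the stem.
By contrast the DAT suffix keeps its initial [p] throughout — that segment must be underlying.
The PL suffix is therefore /-bo/ underlyingly, with post-vocalic devoicing: voiced stops become voiceless after a vowel.

/-bo/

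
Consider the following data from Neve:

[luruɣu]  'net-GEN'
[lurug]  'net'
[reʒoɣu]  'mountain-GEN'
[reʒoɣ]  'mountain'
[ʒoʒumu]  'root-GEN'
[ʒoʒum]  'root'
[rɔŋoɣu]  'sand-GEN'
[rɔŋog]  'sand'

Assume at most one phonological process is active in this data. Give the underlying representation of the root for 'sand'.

The root 'sand' surfaces as [rɔŋoɣu] and [rɔŋog], with a stem-final [ɣ] ~ [g] alternation.
If /ɣ/ were underlying and a rule turned it into [g] in isolation, 'mountain' would also alternate; but it has [ɣ] in both [reʒoɣu] and [reʒoɣ].
Therefore /g/ is basic and [ɣ] is derived by intervocalic spirantization (voiced stops become fricatives between vowels).

/rɔŋog/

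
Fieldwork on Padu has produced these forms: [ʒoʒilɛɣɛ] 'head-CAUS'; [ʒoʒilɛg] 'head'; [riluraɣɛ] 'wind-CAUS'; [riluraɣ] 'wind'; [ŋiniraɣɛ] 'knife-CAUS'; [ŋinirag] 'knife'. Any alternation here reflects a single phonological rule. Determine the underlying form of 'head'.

In [ʒoʒilɛɣɛ] and [ʒoʒilɛg] the final segment of 'head' alternates: [ɣ] ~ [g].
If /ɣ/ were underlying and a rule turned it into [g] in isolation, 'wind' would also alternate; but it has [ɣ] in both [riluraɣɛ] and [riluraɣ].
So /g/ is underlying, and a rule of intervocalic spirantization — voiced stops become fricatives between vowels — gives [ɣ].

/ʒoʒilɛg/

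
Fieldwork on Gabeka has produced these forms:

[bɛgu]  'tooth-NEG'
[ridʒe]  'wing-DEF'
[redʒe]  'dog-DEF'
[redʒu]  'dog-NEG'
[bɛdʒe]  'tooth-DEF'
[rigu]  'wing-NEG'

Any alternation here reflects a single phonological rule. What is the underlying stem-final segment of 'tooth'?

The stem for 'tooth' ends in [dʒ] in [bɛdʒe] but [g] in [bɛgu].
Compare 'dog', with invariant [dʒ] in [redʒe] and [redʒu]: an analysis with underlying /dʒ/ and a rule producing [g] before the NEG suffix would wrongly predict alternation here too.
The underlying segment must be /g/; /g/ becomes palato-alveolar [dʒ] before a front vowel, yielding [dʒ] there.

/g/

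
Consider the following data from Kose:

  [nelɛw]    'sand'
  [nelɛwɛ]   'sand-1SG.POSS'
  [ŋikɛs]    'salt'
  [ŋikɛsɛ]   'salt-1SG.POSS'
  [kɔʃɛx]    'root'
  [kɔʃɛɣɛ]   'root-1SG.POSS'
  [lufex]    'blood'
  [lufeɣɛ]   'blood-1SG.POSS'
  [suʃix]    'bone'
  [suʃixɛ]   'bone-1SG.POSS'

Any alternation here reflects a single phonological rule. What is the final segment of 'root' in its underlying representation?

The root 'root' surfaces as [kɔʃɛx] and [kɔʃɛɣɛ], with a stem-final [x] ~ [ɣ] alternation.
Compare 'bone', with invariant [x] in [suʃix] and [suʃixɛ]: an analysis with underlying /x/ and a rule producing [ɣ] before the 1SG.POSS suffix would wrongly predict alternation here too.
The alternation reflects word-final obstruent devoicing: voiced obstruents become voiceless word-finally. /ɣ/ is underlying.

/ɣ/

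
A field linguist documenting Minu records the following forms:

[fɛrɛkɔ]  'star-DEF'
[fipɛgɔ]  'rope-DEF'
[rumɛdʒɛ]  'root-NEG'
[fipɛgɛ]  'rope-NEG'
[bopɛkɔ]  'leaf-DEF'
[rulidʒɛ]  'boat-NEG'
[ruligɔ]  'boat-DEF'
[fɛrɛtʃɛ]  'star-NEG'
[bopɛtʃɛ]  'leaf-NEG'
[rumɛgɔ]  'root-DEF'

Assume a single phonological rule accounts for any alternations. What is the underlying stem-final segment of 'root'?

The stem for 'root' ends in [g] in [rumɛgɔ] but [dʒ] in [rumɛdʒɛ].
But 'rope' keeps [g] in both environments ([fipɛgɔ], [fipɛgɛ]), so there is no rule changing /g/ to [dʒ] before the NEG suffix.
The underlying segment must be /dʒ/; palato-alveolar /tʃ/ and /dʒ/ become [k] and [g] when no front vowel follows, yielding [g] there.

/dʒ/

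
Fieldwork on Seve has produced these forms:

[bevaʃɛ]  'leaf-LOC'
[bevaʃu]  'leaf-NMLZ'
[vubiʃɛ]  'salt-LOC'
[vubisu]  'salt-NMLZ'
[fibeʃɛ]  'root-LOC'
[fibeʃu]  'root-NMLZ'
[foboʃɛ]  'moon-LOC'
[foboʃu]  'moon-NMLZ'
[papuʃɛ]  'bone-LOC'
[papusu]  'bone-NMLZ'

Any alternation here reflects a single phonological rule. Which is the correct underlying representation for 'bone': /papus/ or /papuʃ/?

/papus/

The stem for 'bone' ends in [ʃ] in [papuʃɛ] but [s] in [papusu].
But 'leaf' keeps [ʃ] in both environments ([bevaʃɛ], [bevaʃu]), so there is no rule changing /ʃ/ to [s] before the NMLZ suffix.
The underlying segment must be /s/; /s/ becomes palato-alveolar [ʃ] before a front vowel, yielding [ʃ] there.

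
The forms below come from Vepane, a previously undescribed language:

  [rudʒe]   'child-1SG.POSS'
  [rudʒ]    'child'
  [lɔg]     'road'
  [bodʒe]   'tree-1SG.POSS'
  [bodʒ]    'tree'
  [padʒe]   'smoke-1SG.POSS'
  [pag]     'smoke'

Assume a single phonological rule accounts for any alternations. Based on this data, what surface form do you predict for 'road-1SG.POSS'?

In [padʒe] and [pag] the final segment of 'smoke' alternates: [dʒ] ~ [g].
Compare 'child', with invariant [dʒ] in [rudʒe] and [rudʒ]: an analysis with underlying /dʒ/ and a rule producing [g] in isolation would wrongly predict alternation here too.
The underlying segment must be /g/; /g/ becomes palato-alveolar [dʒ] before a front vowel, yielding [dʒ] there.
From [lɔg] the stem 'road' is /lɔg/; before a front vowel this yields [lɔdʒe].

[lɔdʒe]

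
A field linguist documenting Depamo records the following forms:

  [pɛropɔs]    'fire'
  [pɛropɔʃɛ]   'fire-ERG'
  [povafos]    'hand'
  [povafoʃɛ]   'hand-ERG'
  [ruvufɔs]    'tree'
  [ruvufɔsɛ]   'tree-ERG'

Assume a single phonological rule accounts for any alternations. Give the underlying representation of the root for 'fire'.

/pɛropɔʃ/

In [pɛropɔs] and [pɛropɔʃɛ] the final segment of 'fire' alternates: [s] ~ [ʃ].
But 'tree' keeps [s] in both environments ([ruvufɔs], [ruvufɔsɛ]), so there is no rule changing /s/ to [ʃ] before the ERG suffix.
Therefore /ʃ/ is basic and [s] is derived by depalatalization (palato-alveolar /ʃ/ becomes [s] when no front vowel follows).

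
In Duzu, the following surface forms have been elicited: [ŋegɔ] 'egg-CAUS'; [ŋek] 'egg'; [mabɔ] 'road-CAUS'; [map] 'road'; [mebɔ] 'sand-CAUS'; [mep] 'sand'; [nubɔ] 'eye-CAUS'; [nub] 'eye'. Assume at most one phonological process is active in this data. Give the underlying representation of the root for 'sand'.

The stem for 'sand' ends in [b] in [mebɔ] but [p] in [mep].
The stem 'eye' ([nubɔ], [nub]) shows [b] unchanged in both environments, so [b] cannot be basic with [p] derived in isolation.
The alternation reflects intervocalic voicing: voiceless stops become voiced between vowels. /p/ is underlying.

/mep/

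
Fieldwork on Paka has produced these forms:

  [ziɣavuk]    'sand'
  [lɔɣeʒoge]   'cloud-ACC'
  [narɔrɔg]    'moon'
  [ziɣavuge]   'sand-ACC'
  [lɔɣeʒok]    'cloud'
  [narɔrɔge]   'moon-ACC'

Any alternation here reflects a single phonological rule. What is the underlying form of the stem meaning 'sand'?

The stem for 'sand' ends in [g] in [ziɣavuge] but [k] in [ziɣavuk].
The stem 'moon' ([narɔrɔge], [narɔrɔg]) shows [g] unchanged in both environments, so [g] cannot be basic with [k] derived in isolation.
The alternation reflects intervocalic voicing: voiceless stops become voiced between vowels. /k/ is underlying.
Hence 'sand' is /ziɣavuk/ underlyingly.

/ziɣavuk/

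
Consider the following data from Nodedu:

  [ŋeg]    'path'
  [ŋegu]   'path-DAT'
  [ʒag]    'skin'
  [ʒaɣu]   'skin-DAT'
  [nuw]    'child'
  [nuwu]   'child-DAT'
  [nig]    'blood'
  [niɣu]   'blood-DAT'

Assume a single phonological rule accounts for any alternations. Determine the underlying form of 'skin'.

In [ʒag] and [ʒaɣu] the final segment of 'skin' alternates: [g] ~ [ɣ].
But 'path' keeps [g] in both environments ([ŋeg], [ŋegu]), so there is no rule changing /g/ to [ɣ] before the DAT suffix.
The alternation reflects word-final hardening: voiced fricatives become stops word-finally. /ɣ/ is underlying.
So 'skin' = /ʒaɣ/.

/ʒaɣ/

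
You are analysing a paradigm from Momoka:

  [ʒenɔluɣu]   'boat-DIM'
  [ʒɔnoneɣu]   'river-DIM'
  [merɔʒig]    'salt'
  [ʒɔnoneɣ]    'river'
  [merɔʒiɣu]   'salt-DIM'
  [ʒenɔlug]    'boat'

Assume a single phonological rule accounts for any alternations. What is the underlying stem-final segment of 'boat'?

/g/

In [ʒenɔluɣu] and [ʒenɔlug] the final segment of 'boat' alternates: [ɣ] ~ [g].
If /ɣ/ were underlying and a rule turned it into [g] in isolation, 'river' would also alternate; but it has [ɣ] in both [ʒɔnoneɣu] and [ʒɔnoneɣ].
The underlying segment must be /g/; voiced stops become fricatives between vowels, yielding [ɣ] there.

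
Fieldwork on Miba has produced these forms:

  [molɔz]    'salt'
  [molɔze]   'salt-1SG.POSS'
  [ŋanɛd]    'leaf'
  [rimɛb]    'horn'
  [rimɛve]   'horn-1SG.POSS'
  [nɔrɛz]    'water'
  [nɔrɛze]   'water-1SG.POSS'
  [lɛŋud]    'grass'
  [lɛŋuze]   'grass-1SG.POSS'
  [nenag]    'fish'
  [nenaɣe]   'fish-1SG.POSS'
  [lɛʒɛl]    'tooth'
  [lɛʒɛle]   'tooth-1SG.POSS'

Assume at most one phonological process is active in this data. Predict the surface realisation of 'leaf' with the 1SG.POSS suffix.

'grass' shows [d] ~ [z] at the end of the stem ([lɛŋud] vs [lɛŋuze]).
But 'water' keeps [z] in both environments ([nɔrɛz], [nɔrɛze]), so there is no rule changing /z/ to [d] in isolation.
Therefore /d/ is basic and [z] is derived by intervocalic spirantization (voiced stops become fricatives between vowels).
The one attested form of 'leaf', [ŋanɛd], shows underlying /ŋanɛd/. Applying the same rule between vowels gives [ŋanɛze].

[ŋanɛze]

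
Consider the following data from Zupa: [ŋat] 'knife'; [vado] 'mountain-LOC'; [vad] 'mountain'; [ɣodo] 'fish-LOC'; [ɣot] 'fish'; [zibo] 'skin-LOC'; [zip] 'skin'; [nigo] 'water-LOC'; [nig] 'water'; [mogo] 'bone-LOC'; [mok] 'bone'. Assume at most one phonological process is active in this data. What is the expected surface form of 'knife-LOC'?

[ŋado]

'fish' shows [d] ~ [t] at the end of the stem ([ɣodo] vs [ɣot]).
The stem 'mountain' ([vado], [vad]) shows [d] unchanged in both environments, so [d] cannot be basic with [t] derived in isolation.
So /t/ is underlying, and a rule of intervocalic voicing — voiceless stops become voiced between vowels — gives [d].
The one attested form of 'knife', [ŋat], shows underlying /ŋat/. Applying the same rule between vowels gives [ŋado].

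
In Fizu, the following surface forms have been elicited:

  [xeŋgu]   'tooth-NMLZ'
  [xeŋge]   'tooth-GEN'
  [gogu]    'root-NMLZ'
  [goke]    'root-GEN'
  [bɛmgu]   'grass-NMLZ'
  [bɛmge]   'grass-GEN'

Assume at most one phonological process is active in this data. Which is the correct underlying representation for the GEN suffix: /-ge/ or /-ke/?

/-ke/

The GEN suffix surfaces as [-ge] and [-ke], depending on the final segment of the stem.
By contrast the NMLZ suffix keeps its initial [g] throughout — that segment must be underlying.
The GEN suffix is therefore /-ke/ underlyingly, with post-nasal voicing: voiceless stops become voiced after a nasal.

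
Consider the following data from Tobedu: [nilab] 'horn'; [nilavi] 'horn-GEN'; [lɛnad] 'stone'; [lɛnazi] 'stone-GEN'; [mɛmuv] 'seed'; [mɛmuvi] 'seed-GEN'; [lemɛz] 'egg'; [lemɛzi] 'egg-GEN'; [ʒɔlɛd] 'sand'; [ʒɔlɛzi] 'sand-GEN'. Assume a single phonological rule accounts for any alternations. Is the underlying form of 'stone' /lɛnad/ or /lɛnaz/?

/lɛnad/

'stone' shows [d] ~ [z] at the end of the stem ([lɛnad] vs [lɛnazi]).
The stem 'egg' ([lemɛz], [lemɛzi]) shows [z] unchanged in both environments, so [z] cannot be basic with [d] derived in isolation.
The underlying segment must be /d/; voiced stops become fricatives between vowels, yielding [z] there.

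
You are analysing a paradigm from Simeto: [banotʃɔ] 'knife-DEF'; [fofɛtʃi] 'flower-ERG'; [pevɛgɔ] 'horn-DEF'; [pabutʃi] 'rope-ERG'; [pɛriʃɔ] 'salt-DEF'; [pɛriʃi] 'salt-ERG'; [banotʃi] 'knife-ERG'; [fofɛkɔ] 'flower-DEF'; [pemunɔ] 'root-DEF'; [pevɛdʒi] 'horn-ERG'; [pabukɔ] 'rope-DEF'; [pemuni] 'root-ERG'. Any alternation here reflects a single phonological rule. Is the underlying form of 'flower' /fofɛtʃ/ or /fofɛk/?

/fofɛk/

In [fofɛtʃi] and [fofɛkɔ] the final segment of 'flower' alternates: [tʃ] ~ [k].
If /tʃ/ were underlying and a rule turned it into [k] before the DEF suffix, 'knife' would also alternate; but it has [tʃ] in both [banotʃi] and [banotʃɔ].
The alternation reflects palatalization before a front vowel: /k/ and /g/ become palato-alveolar [tʃ] and [dʒ] before a front vowel. /k/ is underlying.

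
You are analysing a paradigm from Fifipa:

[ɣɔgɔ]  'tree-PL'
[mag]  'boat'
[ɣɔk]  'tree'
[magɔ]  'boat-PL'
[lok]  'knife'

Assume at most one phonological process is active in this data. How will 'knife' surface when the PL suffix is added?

The stem for 'tree' ends in [k] in [ɣɔk] but [g] in [ɣɔgɔ].
The stem 'boat' ([mag], [magɔ]) shows [g] unchanged in both environments, so [g] cannot be basic with [k] derived in isolation.
So /k/ is underlying, and a rule of intervocalic voicing — voiceless stops become voiced between vowels — gives [g].
From [lok] the stem 'knife' is /lok/; between vowels this yields [logɔ].

[logɔ]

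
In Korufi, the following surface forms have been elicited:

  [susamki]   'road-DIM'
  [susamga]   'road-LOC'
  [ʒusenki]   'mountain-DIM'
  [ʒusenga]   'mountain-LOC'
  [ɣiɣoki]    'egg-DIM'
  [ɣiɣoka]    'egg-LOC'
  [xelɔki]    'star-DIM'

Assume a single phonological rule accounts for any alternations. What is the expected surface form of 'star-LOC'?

[xelɔka]

The LOC suffix surfaces as [-ga] and [-ka], depending on the final segment of the stem.
By contrast the DIM suffix keeps its initial [k] throughout — that segment must be underlying.
The LOC suffix is therefore /-ga/ underlyingly, with post-vocalic devoicing: voiced stops become voiceless after a vowel.
After 'star', which ends in a vowel, the suffix surfaces as [-ka], giving [xelɔka].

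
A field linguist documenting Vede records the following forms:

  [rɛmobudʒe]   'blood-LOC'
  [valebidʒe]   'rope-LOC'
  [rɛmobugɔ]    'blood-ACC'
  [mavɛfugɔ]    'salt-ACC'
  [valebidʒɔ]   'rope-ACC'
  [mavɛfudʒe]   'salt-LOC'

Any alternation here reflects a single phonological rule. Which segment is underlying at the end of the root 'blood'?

In [rɛmobudʒe] and [rɛmobugɔ] the final segment of 'blood' alternates: [dʒ] ~ [g].
But 'rope' keeps [dʒ] in both environments ([valebidʒe], [valebidʒɔ]), so there is no rule changing /dʒ/ to [g] before the ACC suffix.
The alternation reflects palatalization before a front vowel: /g/ becomes palato-alveolar [dʒ] before a front vowel. /g/ is underlying.

/g/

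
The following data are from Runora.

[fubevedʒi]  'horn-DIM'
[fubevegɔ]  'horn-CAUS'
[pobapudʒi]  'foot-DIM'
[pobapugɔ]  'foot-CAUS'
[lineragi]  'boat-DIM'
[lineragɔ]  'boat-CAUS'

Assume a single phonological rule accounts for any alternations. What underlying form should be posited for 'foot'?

/pobapudʒ/

In [pobapudʒi] and [pobapugɔ] the final segment of 'foot' alternates: [dʒ] ~ [g].
But 'boat' keeps [g] in both environments ([lineragi], [lineragɔ]), so there is no rule changing /g/ to [dʒ] before the DIM suffix.
The underlying segment must be /dʒ/; palato-alveolar /dʒ/ becomes [g] when no front vowel follows, yielding [g] there.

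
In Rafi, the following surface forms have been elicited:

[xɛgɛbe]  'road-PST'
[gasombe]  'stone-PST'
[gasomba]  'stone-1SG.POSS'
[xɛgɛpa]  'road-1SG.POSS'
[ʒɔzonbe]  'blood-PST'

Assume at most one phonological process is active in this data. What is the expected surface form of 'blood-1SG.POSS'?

The 1SG.POSS suffix surfaces as [-ba] and [-pa], depending on the final segment of the stem.
By contrast the PST suffix keeps its initial [b] throughout — that segment must be underlying.
The 1SG.POSS suffix is therefore /-pa/ underlyingly, with post-nasal voicing: voiceless stops become voiced after a nasal.
After 'blood', which ends in a nasal, the suffix surfaces as [-ba], giving [ʒɔzonba].

[ʒɔzonba]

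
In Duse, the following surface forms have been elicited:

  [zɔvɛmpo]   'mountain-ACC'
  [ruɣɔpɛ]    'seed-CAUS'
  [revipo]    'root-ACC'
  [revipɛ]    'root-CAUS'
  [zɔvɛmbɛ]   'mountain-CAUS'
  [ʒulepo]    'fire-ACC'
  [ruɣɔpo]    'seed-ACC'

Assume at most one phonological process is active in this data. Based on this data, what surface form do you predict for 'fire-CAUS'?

The CAUS suffix surfaces as [-bɛ] and [-pɛ], depending on the final segment of the stem.
By contrast the ACC suffix keeps its initial [p] throughout — that segment must be underlying.
The CAUS suffix is therefore /-bɛ/ underlyingly, with post-vocalic devoicing: voiced stops become voiceless after a vowel.
After 'fire', which ends in a vowel, the suffix surfaces as [-pɛ], giving [ʒulepɛ].

[ʒulepɛ]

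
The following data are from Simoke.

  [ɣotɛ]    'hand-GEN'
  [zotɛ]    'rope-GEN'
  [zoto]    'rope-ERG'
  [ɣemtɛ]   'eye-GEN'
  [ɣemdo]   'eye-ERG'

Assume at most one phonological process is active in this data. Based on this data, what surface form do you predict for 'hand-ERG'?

[ɣoto]

The ERG suffix surfaces as [-do] and [-to], depending on the final segment of the stem.
The GEN suffix, which begins with [t], is invariant after every stem; so [t] is not altered by any rule here.
The ERG suffix is therefore /-do/ underlyingly, with post-vocalic devoicing: voiced stops become voiceless after a vowel.
After 'hand', which ends in a vowel, the suffix surfaces as [-to], giving [ɣoto].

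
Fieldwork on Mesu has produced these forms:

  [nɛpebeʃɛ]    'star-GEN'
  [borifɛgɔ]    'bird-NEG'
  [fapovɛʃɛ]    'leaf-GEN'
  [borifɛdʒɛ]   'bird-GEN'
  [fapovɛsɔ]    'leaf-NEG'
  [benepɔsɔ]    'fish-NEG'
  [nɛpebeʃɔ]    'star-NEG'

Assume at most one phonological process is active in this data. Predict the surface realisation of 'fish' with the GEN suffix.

In [fapovɛʃɛ] and [fapovɛsɔ] the final segment of 'leaf' alternates: [ʃ] ~ [s].
If /ʃ/ were underlying and a rule turned it into [s] before the NEG suffix, 'star' would also alternate; but it has [ʃ] in both [nɛpebeʃɛ] and [nɛpebeʃɔ].
So /s/ is underlying, and a rule of palatalization before a front vowel — /g/ and /s/ become palato-alveolar [dʒ] and [ʃ] before a front vowel — gives [ʃ].
From [benepɔsɔ] the stem 'fish' is /benepɔs/; before a front vowel this yields [benepɔʃɛ].

[benepɔʃɛ]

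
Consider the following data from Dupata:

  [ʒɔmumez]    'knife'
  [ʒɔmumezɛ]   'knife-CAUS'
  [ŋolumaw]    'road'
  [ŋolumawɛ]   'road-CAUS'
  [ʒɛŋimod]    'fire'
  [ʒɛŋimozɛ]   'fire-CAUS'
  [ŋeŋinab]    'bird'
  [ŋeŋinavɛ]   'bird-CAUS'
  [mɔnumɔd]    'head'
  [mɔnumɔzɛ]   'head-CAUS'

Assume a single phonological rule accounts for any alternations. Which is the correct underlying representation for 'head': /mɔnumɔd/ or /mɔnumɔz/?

/mɔnumɔd/

In [mɔnumɔd] and [mɔnumɔzɛ] the final segment of 'head' alternates: [d] ~ [z].
Compare 'knife', with invariant [z] in [ʒɔmumez] and [ʒɔmumezɛ]: an analysis with underlying /z/ and a rule producing [d] in isolation would wrongly predict alternation here too.
The alternation reflects intervocalic spirantization: voiced stops become fricatives between vowels. /d/ is underlying.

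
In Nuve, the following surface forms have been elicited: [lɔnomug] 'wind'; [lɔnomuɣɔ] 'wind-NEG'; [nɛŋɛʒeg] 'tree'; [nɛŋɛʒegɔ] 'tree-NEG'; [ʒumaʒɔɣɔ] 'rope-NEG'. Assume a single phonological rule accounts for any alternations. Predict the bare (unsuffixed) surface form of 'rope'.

In [lɔnomug] and [lɔnomuɣɔ] the final segment of 'wind' alternates: [g] ~ [ɣ].
Compare 'tree', with invariant [g] in [nɛŋɛʒeg] and [nɛŋɛʒegɔ]: an analysis with underlying /g/ and a rule producing [ɣ] before the NEG suffix would wrongly predict alternation here too.
So /ɣ/ is underlying, and a rule of word-final hardening — voiced fricatives become stops word-finally — gives [g].
The one attested form of 'rope', [ʒumaʒɔɣɔ], shows underlying /ʒumaʒɔɣ/. Applying the same rule word-finally gives [ʒumaʒɔg].

[ʒumaʒɔg]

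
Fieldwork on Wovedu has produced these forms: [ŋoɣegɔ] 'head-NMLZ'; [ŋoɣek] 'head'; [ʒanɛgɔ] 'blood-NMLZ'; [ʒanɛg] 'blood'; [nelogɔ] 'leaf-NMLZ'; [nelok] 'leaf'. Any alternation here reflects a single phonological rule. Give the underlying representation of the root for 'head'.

In [ŋoɣegɔ] and [ŋoɣek] the final segment of 'head' alternates: [g] ~ [k].
The stem 'blood' ([ʒanɛgɔ], [ʒanɛg]) shows [g] unchanged in both environments, so [g] cannot be basic with [k] derived in isolation.
So /k/ is underlying, and a rule of intervocalic voicing — voiceless stops become voiced between vowels — gives [g].

/ŋoɣek/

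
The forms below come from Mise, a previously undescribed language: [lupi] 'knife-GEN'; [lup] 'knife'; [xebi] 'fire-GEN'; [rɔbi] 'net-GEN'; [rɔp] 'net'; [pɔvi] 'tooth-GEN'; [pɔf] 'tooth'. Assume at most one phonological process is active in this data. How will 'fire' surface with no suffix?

The root 'net' surfaces as [rɔbi] and [rɔp], with a stem-final [b] ~ [p] alternation.
If /p/ were underlying and a rule turned it into [b] before the GEN suffix, 'knife' would also alternate; but it has [p] in both [lupi] and [lup].
The underlying segment must be /b/; voiced obstruents become voiceless word-finally, yielding [p] there.
From [xebi] the stem 'fire' is /xeb/; word-finally this yields [xep].

[xep]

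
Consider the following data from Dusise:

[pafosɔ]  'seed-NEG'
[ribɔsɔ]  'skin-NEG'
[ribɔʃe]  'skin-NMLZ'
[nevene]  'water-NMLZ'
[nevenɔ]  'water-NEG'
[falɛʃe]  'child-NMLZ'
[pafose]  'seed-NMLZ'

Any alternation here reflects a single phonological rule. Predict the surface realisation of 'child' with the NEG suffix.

[falɛsɔ]

'skin' shows [ʃ] ~ [s] at the end of the stem ([ribɔʃe] vs [ribɔsɔ]).
If /s/ were underlying and a rule turned it into [ʃ] before the NMLZ suffix, 'seed' would also alternate; but it has [s] in both [pafose] and [pafosɔ].
So /ʃ/ is underlying, and a rule of depalatalization — palato-alveolar /ʃ/ becomes [s] when no front vowel follows — gives [s].
From [falɛʃe] the stem 'child' is /falɛʃ/; when no front vowel follows this yields [falɛsɔ].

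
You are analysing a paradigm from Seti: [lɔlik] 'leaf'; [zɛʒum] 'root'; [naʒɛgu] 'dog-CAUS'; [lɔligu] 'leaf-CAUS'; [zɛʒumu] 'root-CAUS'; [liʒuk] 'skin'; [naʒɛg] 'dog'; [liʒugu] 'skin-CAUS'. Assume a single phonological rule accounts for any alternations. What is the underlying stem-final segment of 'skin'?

The root 'skin' surfaces as [liʒuk] and [liʒugu], with a stem-final [k] ~ [g] alternation.
But 'dog' keeps [g] in both environments ([naʒɛg], [naʒɛgu]), so there is no rule changing /g/ to [k] in isolation.
The alternation reflects intervocalic voicing: voiceless stops become voiced between vowels. /k/ is underlying.

/k/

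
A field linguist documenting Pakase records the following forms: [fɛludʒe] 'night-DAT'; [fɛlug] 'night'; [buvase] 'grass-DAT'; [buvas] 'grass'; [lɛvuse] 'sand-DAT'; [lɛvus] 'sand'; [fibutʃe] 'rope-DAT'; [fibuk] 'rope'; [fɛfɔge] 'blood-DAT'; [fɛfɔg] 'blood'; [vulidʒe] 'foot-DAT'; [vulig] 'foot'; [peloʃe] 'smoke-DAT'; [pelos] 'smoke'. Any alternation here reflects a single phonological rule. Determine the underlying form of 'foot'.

/vulidʒ/

'foot' shows [dʒ] ~ [g] at the end of the stem ([vulidʒe] vs [vulig]).
Compare 'blood', with invariant [g] in [fɛfɔge] and [fɛfɔg]: an analysis with underlying /g/ and a rule producing [dʒ] before the DAT suffix would wrongly predict alternation here too.
The alternation reflects depalatalization: palato-alveolar /tʃ/, /dʒ/ and /ʃ/ become [k], [g] and [s] when no front vowel follows. /dʒ/ is underlying.
Hence 'foot' is /vulidʒ/ underlyingly.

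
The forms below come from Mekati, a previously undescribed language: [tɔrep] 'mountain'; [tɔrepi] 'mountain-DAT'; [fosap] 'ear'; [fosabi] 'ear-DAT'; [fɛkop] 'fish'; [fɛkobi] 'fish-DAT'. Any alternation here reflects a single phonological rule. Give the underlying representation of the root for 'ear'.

The stem for 'ear' ends in [p] in [fosap] but [b] in [fosabi].
The stem 'mountain' ([tɔrep], [tɔrepi]) shows [p] unchanged in both environments, so [p] cannot be basic with [b] derived before the DAT suffix.
The underlying segment must be /b/; voiced obstruents become voiceless word-finally, yielding [p] there.
The underlying form of 'ear' is therefore /fosab/.

/fosab/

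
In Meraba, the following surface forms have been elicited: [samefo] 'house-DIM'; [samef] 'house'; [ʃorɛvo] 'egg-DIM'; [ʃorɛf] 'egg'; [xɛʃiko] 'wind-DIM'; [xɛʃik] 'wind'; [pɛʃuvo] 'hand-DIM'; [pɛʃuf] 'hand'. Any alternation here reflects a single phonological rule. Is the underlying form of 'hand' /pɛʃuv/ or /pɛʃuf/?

'hand' shows [v] ~ [f] at the end of the stem ([pɛʃuvo] vs [pɛʃuf]).
Compare 'house', with invariant [f] in [samefo] and [samef]: an analysis with underlying /f/ and a rule producing [v] before the DIM suffix would wrongly predict alternation here too.
The underlying segment must be /v/; voiced obstruents become voiceless word-finally, yielding [f] there.

/pɛʃuv/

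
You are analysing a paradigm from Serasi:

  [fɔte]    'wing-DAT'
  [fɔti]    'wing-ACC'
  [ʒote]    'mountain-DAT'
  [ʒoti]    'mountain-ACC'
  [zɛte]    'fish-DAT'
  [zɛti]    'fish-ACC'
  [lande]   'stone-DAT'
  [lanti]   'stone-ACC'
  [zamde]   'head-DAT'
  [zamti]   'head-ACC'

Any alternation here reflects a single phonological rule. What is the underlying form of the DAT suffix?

/-de/

The DAT suffix surfaces as [-de] and [-te], depending on the final segment of the stem.
By contrast the ACC suffix keeps its initial [t] throughout — that segment must be underlying.
The DAT suffix is therefore /-de/ underlyingly, with post-vocalic devoicing: voiced stops become voiceless after a vowel.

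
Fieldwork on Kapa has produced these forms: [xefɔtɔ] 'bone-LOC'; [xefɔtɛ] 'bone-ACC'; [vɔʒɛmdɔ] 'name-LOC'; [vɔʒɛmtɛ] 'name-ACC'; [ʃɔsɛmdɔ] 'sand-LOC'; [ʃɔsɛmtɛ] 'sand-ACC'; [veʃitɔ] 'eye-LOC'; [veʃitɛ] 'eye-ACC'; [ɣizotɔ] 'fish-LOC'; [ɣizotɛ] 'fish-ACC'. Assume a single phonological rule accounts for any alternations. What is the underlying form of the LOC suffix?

/-dɔ/

The LOC suffix surfaces as [-dɔ] and [-tɔ], depending on the final segment of the stem.
The ACC suffix, which begins with [t], is invariant after every stem; so [t] is not altered by any rule here.
So the underlying form is /-dɔ/, and voiced stops become voiceless after a vowel.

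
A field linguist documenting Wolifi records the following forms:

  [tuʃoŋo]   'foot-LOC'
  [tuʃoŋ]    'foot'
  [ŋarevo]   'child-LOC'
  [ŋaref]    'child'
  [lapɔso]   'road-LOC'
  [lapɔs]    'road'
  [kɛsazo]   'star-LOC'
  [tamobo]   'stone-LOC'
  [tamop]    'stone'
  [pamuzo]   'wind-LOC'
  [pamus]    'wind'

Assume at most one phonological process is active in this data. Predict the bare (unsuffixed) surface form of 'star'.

[kɛsas]

The root 'wind' surfaces as [pamuzo] and [pamus], with a stem-final [z] ~ [s] alternation.
Compare 'road', with invariant [s] in [lapɔso] and [lapɔs]: an analysis with underlying /s/ and a rule producing [z] before the LOC suffix would wrongly predict alternation here too.
The alternation reflects word-final obstruent devoicing: voiced obstruents become voiceless word-finally. /z/ is underlying.
The one attested form of 'star', [kɛsazo], shows underlying /kɛsaz/. Applying the same rule word-finally gives [kɛsas].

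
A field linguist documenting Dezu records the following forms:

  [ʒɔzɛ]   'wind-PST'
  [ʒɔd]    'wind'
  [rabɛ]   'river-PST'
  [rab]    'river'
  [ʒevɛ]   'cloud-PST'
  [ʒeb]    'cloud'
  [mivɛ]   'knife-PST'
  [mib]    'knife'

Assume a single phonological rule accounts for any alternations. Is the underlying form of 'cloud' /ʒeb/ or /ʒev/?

/ʒev/

The root 'cloud' surfaces as [ʒevɛ] and [ʒeb], with a stem-final [v] ~ [b] alternation.
If /b/ were underlying and a rule turned it into [v] before the PST suffix, 'river' would also alternate; but it has [b] in both [rabɛ] and [rab].
The underlying segment must be /v/; voiced fricatives become stops word-finally, yielding [b] there.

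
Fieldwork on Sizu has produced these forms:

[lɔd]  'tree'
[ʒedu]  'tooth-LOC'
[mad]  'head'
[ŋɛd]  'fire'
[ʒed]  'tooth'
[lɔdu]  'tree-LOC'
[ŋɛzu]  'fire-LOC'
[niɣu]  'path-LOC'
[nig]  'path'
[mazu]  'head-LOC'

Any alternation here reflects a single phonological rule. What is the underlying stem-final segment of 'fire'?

/z/

In [ŋɛd] and [ŋɛzu] the final segment of 'fire' alternates: [d] ~ [z].
If /d/ were underlying and a rule turned it into [z] before the LOC suffix, 'tooth' would also alternate; but it has [d] in both [ʒed] and [ʒedu].
Therefore /z/ is basic and [d] is derived by word-final hardening (voiced fricatives become stops word-finally).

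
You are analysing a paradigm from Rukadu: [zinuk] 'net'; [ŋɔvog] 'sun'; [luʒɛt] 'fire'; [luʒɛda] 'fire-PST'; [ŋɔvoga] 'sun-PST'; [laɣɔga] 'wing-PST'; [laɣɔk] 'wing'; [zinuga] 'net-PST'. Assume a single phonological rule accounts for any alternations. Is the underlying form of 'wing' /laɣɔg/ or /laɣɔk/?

/laɣɔk/

In [laɣɔk] and [laɣɔga] the final segment of 'wing' alternates: [k] ~ [g].
Compare 'sun', with invariant [g] in [ŋɔvog] and [ŋɔvoga]: an analysis with underlying /g/ and a rule producing [k] in isolation would wrongly predict alternation here too.
The underlying segment must be /k/; voiceless stops become voiced between vowels, yielding [g] there.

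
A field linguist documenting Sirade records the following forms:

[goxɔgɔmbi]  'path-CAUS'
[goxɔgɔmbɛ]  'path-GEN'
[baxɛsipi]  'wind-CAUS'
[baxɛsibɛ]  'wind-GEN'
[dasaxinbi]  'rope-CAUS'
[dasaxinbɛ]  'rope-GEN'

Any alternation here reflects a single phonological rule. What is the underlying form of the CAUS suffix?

/-pi/

The CAUS suffix surfaces as [-bi] and [-pi], depending on the final segment of the stem.
By contrast the GEN suffix keeps its initial [b] throughout — that segment must be underlying.
The CAUS suffix is therefore /-pi/ underlyingly, with post-nasal voicing: voiceless stops become voiced after a nasal.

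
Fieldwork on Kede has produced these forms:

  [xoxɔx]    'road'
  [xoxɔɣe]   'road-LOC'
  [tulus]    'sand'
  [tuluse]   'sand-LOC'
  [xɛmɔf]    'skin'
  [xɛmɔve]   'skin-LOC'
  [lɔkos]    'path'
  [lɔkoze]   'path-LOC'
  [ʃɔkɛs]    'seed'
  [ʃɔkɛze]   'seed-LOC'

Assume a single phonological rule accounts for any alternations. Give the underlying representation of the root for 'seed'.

/ʃɔkɛz/

The root 'seed' surfaces as [ʃɔkɛs] and [ʃɔkɛze], with a stem-final [s] ~ [z] alternation.
If /s/ were underlying and a rule turned it into [z] before the LOC suffix, 'sand' would also alternate; but it has [s] in both [tulus] and [tuluse].
The alternation reflects word-final obstruent devoicing: voiced obstruents become voiceless word-finally. /z/ is underlying.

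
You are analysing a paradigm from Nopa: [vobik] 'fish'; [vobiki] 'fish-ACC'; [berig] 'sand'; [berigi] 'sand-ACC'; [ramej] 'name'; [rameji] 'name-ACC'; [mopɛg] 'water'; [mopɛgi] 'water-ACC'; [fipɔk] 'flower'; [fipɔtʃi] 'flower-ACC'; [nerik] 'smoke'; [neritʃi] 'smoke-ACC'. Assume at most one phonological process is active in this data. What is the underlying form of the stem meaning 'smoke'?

/neritʃ/

In [nerik] and [neritʃi] the final segment of 'smoke' alternates: [k] ~ [tʃ].
If /k/ were underlying and a rule turned it into [tʃ] before the ACC suffix, 'fish' would also alternate; but it has [k] in both [vobik] and [vobiki].
The underlying segment must be /tʃ/; palato-alveolar /tʃ/ becomes [k] when no front vowel follows, yielding [k] there.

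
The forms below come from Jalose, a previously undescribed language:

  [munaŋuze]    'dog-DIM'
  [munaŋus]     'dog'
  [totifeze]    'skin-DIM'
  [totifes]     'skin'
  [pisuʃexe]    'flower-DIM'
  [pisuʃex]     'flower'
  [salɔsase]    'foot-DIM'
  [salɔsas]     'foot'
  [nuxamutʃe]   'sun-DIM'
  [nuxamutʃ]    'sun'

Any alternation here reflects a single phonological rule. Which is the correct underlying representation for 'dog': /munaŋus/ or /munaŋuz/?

/munaŋuz/

'dog' shows [z] ~ [s] at the end of the stem ([munaŋuze] vs [munaŋus]).
If /s/ were underlying and a rule turned it into [z] before the DIM suffix, 'foot' would also alternate; but it has [s] in both [salɔsase] and [salɔsas].
So /z/ is underlying, and a rule of word-final obstruent devoicing — voiced obstruents become voiceless word-finally — gives [s].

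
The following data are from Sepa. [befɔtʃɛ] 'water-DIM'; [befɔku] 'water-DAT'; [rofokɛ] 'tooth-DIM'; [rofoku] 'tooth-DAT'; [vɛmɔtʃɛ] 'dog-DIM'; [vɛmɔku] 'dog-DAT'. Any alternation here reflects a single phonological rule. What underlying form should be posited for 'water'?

In [befɔtʃɛ] and [befɔku] the final segment of 'water' alternates: [tʃ] ~ [k].
But 'tooth' keeps [k] in both environments ([rofokɛ], [rofoku]), so there is no rule changing /k/ to [tʃ] before the DIM suffix.
The alternation reflects depalatalization: palato-alveolar /tʃ/ becomes [k] when no front vowel follows. /tʃ/ is underlying.

/befɔtʃ/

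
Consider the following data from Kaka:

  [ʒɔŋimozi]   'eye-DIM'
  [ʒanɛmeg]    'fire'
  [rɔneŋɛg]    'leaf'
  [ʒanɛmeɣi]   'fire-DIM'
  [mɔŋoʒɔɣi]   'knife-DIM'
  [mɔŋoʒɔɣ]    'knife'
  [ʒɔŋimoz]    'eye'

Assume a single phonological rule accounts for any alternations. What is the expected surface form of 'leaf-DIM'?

[rɔneŋɛɣi]

The stem for 'fire' ends in [ɣ] in [ʒanɛmeɣi] but [g] in [ʒanɛmeg].
But 'knife' keeps [ɣ] in both environments ([mɔŋoʒɔɣi], [mɔŋoʒɔɣ]), so there is no rule changing /ɣ/ to [g] in isolation.
The underlying segment must be /g/; voiced stops become fricatives between vowels, yielding [ɣ] there.
The one attested form of 'leaf', [rɔneŋɛg], shows underlying /rɔneŋɛg/. Applying the same rule between vowels gives [rɔneŋɛɣi].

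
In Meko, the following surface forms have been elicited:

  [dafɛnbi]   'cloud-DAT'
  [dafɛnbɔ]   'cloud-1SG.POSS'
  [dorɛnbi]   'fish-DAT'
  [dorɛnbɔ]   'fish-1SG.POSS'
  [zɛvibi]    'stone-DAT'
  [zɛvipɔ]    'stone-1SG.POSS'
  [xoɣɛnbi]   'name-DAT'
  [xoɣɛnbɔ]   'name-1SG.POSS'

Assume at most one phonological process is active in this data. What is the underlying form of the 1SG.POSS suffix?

The 1SG.POSS morpheme has two allomorphs, [-bɔ] and [-pɔ].
The DAT suffix, which begins with [b], is invariant after every stem; so [b] is not altered by any rule here.
The 1SG.POSS suffix is therefore /-pɔ/ underlyingly, with post-nasal voicing: voiceless stops become voiced after a nasal.

/-pɔ/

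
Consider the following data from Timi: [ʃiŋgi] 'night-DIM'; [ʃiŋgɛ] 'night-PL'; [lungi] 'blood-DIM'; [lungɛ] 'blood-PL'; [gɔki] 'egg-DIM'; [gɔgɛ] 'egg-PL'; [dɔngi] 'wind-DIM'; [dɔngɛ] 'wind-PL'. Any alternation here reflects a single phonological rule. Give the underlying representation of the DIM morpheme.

The DIM morpheme has two allomorphs, [-gi] and [-ki].
The PL suffix, which begins with [g], is invariant after every stem; so [g] is not altered by any rule here.
The DIM suffix is therefore /-ki/ underlyingly, with post-nasal voicing: voiceless stops become voiced after a nasal.

/-ki/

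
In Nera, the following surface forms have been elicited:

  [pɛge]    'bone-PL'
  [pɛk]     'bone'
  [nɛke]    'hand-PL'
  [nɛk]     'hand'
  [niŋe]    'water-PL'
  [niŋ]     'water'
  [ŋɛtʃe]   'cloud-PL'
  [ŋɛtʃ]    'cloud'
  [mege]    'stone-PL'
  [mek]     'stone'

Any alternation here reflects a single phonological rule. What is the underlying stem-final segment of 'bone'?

The stem for 'bone' ends in [g] in [pɛge] but [k] in [pɛk].
But 'hand' keeps [k] in both environments ([nɛke], [nɛk]), so there is no rule changing /k/ to [g] before the PL suffix.
The alternation reflects word-final obstruent devoicing: voiced obstruents become voiceless word-finally. /g/ is underlying.

/g/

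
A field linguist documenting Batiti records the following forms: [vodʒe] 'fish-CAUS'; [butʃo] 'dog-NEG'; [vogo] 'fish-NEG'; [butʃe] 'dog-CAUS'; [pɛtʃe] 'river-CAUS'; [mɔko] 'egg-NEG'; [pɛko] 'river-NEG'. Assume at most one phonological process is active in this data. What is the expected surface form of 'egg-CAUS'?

[mɔtʃe]

The stem for 'river' ends in [tʃ] in [pɛtʃe] but [k] in [pɛko].
Compare 'dog', with invariant [tʃ] in [butʃe] and [butʃo]: an analysis with underlying /tʃ/ and a rule producing [k] before the NEG suffix would wrongly predict alternation here too.
So /k/ is underlying, and a rule of palatalization before a front vowel — /k/ and /g/ become palato-alveolar [tʃ] and [dʒ] before a front vowel — gives [tʃ].
The one attested form of 'egg', [mɔko], shows underlying /mɔk/. Applying the same rule before a front vowel gives [mɔtʃe].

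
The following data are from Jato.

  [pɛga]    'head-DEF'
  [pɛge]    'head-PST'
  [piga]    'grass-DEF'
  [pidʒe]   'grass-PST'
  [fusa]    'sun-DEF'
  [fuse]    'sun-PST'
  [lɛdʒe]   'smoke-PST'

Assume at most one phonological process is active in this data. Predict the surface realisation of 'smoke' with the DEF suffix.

In [piga] and [pidʒe] the final segment of 'grass' alternates: [g] ~ [dʒ].
If /g/ were underlying and a rule turned it into [dʒ] before the PST suffix, 'head' would also alternate; but it has [g] in both [pɛga] and [pɛge].
Therefore /dʒ/ is basic and [g] is derived by depalatalization (palato-alveolar /dʒ/ becomes [g] when no front vowel follows).
The one attested form of 'smoke', [lɛdʒe], shows underlying /lɛdʒ/. Applying the same rule when no front vowel follows gives [lɛga].

[lɛga]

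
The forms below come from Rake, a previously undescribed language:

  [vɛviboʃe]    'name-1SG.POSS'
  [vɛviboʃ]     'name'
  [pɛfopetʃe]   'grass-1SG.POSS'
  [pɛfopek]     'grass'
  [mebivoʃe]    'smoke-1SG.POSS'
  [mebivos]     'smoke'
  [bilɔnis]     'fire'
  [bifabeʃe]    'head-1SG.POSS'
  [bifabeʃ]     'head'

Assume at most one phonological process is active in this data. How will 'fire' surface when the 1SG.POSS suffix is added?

'smoke' shows [ʃ] ~ [s] at the end of the stem ([mebivoʃe] vs [mebivos]).
The stem 'name' ([vɛviboʃe], [vɛviboʃ]) shows [ʃ] unchanged in both environments, so [ʃ] cannot be basic with [s] derived in isolation.
So /s/ is underlying, and a rule of palatalization before a front vowel — /k/ and /s/ become palato-alveolar [tʃ] and [ʃ] before a front vowel — gives [ʃ].
From [bilɔnis] the stem 'fire' is /bilɔnis/; before a front vowel this yields [bilɔniʃe].

[bilɔniʃe]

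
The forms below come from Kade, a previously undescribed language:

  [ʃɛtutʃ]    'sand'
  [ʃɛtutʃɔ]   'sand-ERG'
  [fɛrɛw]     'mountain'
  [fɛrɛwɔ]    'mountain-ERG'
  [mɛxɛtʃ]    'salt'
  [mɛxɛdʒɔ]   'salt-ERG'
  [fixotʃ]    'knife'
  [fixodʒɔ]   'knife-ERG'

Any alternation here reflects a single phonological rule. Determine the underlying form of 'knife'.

/fixodʒ/

In [fixotʃ] and [fixodʒɔ] the final segment of 'knife' alternates: [tʃ] ~ [dʒ].
The stem 'sand' ([ʃɛtutʃ], [ʃɛtutʃɔ]) shows [tʃ] unchanged in both environments, so [tʃ] cannot be basic with [dʒ] derived before the ERG suffix.
The underlying segment must be /dʒ/; voiced obstruents become voiceless word-finally, yielding [tʃ] there.
So 'knife' = /fixodʒ/.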